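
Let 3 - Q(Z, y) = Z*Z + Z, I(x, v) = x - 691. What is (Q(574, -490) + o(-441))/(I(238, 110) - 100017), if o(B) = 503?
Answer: 54924/16745 ≈ 3.2800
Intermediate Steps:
I(x, v) = -691 + x
Q(Z, y) = 3 - Z - Z² (Q(Z, y) = 3 - (Z*Z + Z) = 3 - (Z² + Z) = 3 - (Z + Z²) = 3 + (-Z - Z²) = 3 - Z - Z²)
(Q(574, -490) + o(-441))/(I(238, 110) - 100017) = ((3 - 1*574 - 1*574²) + 503)/((-691 + 238) - 100017) = ((3 - 574 - 1*329476) + 503)/(-453 - 100017) = ((3 - 574 - 329476) + 503)/(-100470) = (-330047 + 503)*(-1/100470) = -329544*(-1/100470) = 54924/16745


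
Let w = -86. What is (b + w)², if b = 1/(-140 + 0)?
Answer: 144985681/19600 ≈ 7397.2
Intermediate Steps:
b = -1/140 (b = 1/(-140) = -1/140 ≈ -0.0071429)
(b + w)² = (-1/140 - 86)² = (-12041/140)² = 144985681/19600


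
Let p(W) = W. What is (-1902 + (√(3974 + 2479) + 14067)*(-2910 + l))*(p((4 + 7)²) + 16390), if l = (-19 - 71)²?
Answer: 1205399226108 + 257076270*√717 ≈ 1.2123e+12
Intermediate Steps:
l = 8100 (l = (-90)² = 8100)
(-1902 + (√(3974 + 2479) + 14067)*(-2910 + l))*(p((4 + 7)²) + 16390) = (-1902 + (√(3974 + 2479) + 14067)*(-2910 + 8100))*((4 + 7)² + 16390) = (-1902 + (√6453 + 14067)*5190)*(11² + 16390) = (-1902 + (3*√717 + 14067)*5190)*(121 + 16390) = (-1902 + (14067 + 3*√717)*5190)*16511 = (-1902 + (73007730 + 15570*√717))*16511 = (73005828 + 15570*√717)*16511 = 1205399226108 + 257076270*√717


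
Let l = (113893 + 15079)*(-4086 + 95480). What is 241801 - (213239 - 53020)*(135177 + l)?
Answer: -1888565784027954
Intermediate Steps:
l = 11787266968 (l = 128972*91394 = 11787266968)
241801 - (213239 - 53020)*(135177 + l) = 241801 - (213239 - 53020)*(135177 + 11787266968) = 241801 - 160219*11787402145 = 241801 - 1*1888565784269755 = 241801 - 1888565784269755 = -1888565784027954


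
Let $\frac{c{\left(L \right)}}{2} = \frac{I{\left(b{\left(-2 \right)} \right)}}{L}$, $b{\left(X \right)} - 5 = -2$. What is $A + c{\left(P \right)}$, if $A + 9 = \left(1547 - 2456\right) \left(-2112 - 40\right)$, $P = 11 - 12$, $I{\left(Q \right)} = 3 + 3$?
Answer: $1956147$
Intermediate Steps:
$b{\left(X \right)} = 3$ ($b{\left(X \right)} = 5 - 2 = 3$)
$I{\left(Q \right)} = 6$
$P = -1$
$c{\left(L \right)} = \frac{12}{L}$ ($c{\left(L \right)} = 2 \frac{6}{L} = \frac{12}{L}$)
$A = 1956159$ ($A = -9 + \left(1547 - 2456\right) \left(-2112 - 40\right) = -9 - -1956168 = -9 + 1956168 = 1956159$)
$A + c{\left(P \right)} = 1956159 + \frac{12}{-1} = 1956159 + 12 \left(-1\right) = 1956159 - 12 = 1956147$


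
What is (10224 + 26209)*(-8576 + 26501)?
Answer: 653061525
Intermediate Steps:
(10224 + 26209)*(-8576 + 26501) = 36433*17925 = 653061525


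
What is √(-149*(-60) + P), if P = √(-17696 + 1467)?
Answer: √(8940 + I*√16229) ≈ 94.554 + 0.6737*I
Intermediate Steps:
P = I*√16229 (P = √(-16229) = I*√16229 ≈ 127.39*I)
√(-149*(-60) + P) = √(-149*(-60) + I*√16229) = √(8940 + I*√16229)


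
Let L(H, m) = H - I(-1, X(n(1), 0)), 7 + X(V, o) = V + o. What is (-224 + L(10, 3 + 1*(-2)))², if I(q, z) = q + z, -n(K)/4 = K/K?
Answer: 40804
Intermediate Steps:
n(K) = -4 (n(K) = -4*K/K = -4*1 = -4)
X(V, o) = -7 + V + o (X(V, o) = -7 + (V + o) = -7 + V + o)
L(H, m) = 12 + H (L(H, m) = H - (-1 + (-7 - 4 + 0)) = H - (-1 - 11) = H - 1*(-12) = H + 12 = 12 + H)
(-224 + L(10, 3 + 1*(-2)))² = (-224 + (12 + 10))² = (-224 + 22)² = (-202)² = 40804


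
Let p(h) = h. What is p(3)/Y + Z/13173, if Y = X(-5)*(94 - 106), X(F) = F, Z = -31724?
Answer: -621307/263460 ≈ -2.3583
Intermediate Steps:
Y = 60 (Y = -5*(94 - 106) = -5*(-12) = 60)
p(3)/Y + Z/13173 = 3/60 - 31724/13173 = 3*(1/60) - 31724*1/13173 = 1/20 - 31724/13173 = -621307/263460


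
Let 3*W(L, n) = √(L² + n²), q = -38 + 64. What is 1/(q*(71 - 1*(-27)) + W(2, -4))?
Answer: 5733/14607679 - 3*√5/29215358 ≈ 0.00039224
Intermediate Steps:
q = 26
W(L, n) = √(L² + n²)/3
1/(q*(71 - 1*(-27)) + W(2, -4)) = 1/(26*(71 - 1*(-27)) + √(2² + (-4)²)/3) = 1/(26*(71 + 27) + √(4 + 16)/3) = 1/(26*98 + √20/3) = 1/(2548 + (2*√5)/3) = 1/(2548 + 2*√5/3)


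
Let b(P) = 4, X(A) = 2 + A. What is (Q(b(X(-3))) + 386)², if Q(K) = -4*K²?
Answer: 103684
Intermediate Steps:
(Q(b(X(-3))) + 386)² = (-4*4² + 386)² = (-4*16 + 386)² = (-64 + 386)² = 322² = 103684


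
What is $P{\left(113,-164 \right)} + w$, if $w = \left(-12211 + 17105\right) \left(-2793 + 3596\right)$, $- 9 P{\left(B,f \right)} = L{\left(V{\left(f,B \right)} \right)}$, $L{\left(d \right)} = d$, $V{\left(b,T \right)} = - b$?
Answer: $\frac{35368774}{9} \approx 3.9299 \cdot 10^{6}$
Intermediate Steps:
$P{\left(B,f \right)} = \frac{f}{9}$ ($P{\left(B,f \right)} = - \frac{\left(-1\right) f}{9} = \frac{f}{9}$)
$w = 3929882$ ($w = 4894 \cdot 803 = 3929882$)
$P{\left(113,-164 \right)} + w = \frac{1}{9} \left(-164\right) + 3929882 = - \frac{164}{9} + 3929882 = \frac{35368774}{9}$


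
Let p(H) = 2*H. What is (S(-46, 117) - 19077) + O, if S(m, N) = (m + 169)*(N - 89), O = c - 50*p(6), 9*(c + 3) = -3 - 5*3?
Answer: -16238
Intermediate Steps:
c = -5 (c = -3 + (-3 - 5*3)/9 = -3 + (-3 - 15)/9 = -3 + (1/9)*(-18) = -3 - 2 = -5)
O = -605 (O = -5 - 100*6 = -5 - 50*12 = -5 - 600 = -605)
S(m, N) = (-89 + N)*(169 + m) (S(m, N) = (169 + m)*(-89 + N) = (-89 + N)*(169 + m))
(S(-46, 117) - 19077) + O = ((-15041 - 89*(-46) + 169*117 + 117*(-46)) - 19077) - 605 = ((-15041 + 4094 + 19773 - 5382) - 19077) - 605 = (3444 - 19077) - 605 = -15633 - 605 = -16238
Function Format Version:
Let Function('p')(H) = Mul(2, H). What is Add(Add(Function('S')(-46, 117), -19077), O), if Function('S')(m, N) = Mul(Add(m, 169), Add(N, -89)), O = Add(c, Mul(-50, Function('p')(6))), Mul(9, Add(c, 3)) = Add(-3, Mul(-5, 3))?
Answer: -16238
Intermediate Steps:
c = -5 (c = Add(-3, Mul(Rational(1, 9), Add(-3, Mul(-5, 3)))) = Add(-3, Mul(Rational(1, 9), Add(-3, -15))) = Add(-3, Mul(Rational(1, 9), -18)) = Add(-3, -2) = -5)
O = -605 (O = Add(-5, Mul(-50, Mul(2, 6))) = Add(-5, Mul(-50, 12)) = Add(-5, -600) = -605)
Function('S')(m, N) = Mul(Add(-89, N), Add(169, m)) (Function('S')(m, N) = Mul(Add(169, m), Add(-89, N)) = Mul(Add(-89, N), Add(169, m)))
Add(Add(Function('S')(-46, 117), -19077), O) = Add(Add(Add(-15041, Mul(-89, -46), Mul(169, 117), Mul(117, -46)), -19077), -605) = Add(Add(Add(-15041, 4094, 19773, -5382), -19077), -605) = Add(Add(3444, -19077), -605) = Add(-15633, -605) = -16238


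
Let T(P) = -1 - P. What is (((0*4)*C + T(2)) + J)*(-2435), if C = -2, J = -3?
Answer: 14610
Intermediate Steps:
(((0*4)*C + T(2)) + J)*(-2435) = (((0*4)*(-2) + (-1 - 1*2)) - 3)*(-2435) = ((0*(-2) + (-1 - 2)) - 3)*(-2435) = ((0 - 3) - 3)*(-2435) = (-3 - 3)*(-2435) = -6*(-2435) = 14610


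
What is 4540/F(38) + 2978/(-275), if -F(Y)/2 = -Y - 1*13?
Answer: 472372/14025 ≈ 33.681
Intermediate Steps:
F(Y) = 26 + 2*Y (F(Y) = -2*(-Y - 1*13) = -2*(-Y - 13) = -2*(-13 - Y) = 26 + 2*Y)
4540/F(38) + 2978/(-275) = 4540/(26 + 2*38) + 2978/(-275) = 4540/(26 + 76) + 2978*(-1/275) = 4540/102 - 2978/275 = 4540*(1/102) - 2978/275 = 2270/51 - 2978/275 = 472372/14025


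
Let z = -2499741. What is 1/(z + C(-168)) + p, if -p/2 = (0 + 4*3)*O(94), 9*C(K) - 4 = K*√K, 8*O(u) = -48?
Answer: 72884870465436423/506144935193857 + 3024*I*√42/506144935193857 ≈ 144.0 + 3.872e-11*I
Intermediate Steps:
O(u) = -6 (O(u) = (⅛)*(-48) = -6)
C(K) = 4/9 + K^(3/2)/9 (C(K) = 4/9 + (K*√K)/9 = 4/9 + K^(3/2)/9)
p = 144 (p = -2*(0 + 4*3)*(-6) = -2*(0 + 12)*(-6) = -24*(-6) = -2*(-72) = 144)
1/(z + C(-168)) + p = 1/(-2499741 + (4/9 + (-168)^(3/2)/9)) + 144 = 1/(-2499741 + (4/9 + (-336*I*√42)/9)) + 144 = 1/(-2499741 + (4/9 - 112*I*√42/3)) + 144 = 1/(-22497665/9 - 112*I*√42/3) + 144 = 144 + 1/(-22497665/9 - 112*I*√42/3)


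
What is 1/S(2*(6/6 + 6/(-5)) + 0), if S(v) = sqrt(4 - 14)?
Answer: -I*sqrt(10)/10 ≈ -0.31623*I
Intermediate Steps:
S(v) = I*sqrt(10) (S(v) = sqrt(-10) = I*sqrt(10))
1/S(2*(6/6 + 6/(-5)) + 0) = 1/(I*sqrt(10)) = -I*sqrt(10)/10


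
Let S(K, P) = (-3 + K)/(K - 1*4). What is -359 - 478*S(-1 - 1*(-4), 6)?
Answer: -359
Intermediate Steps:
S(K, P) = (-3 + K)/(-4 + K) (S(K, P) = (-3 + K)/(K - 4) = (-3 + K)/(-4 + K))
-359 - 478*S(-1 - 1*(-4), 6) = -359 - 478*(-3 + (-1 - 1*(-4)))/(-4 + (-1 - 1*(-4))) = -359 - 478*(-3 + (-1 + 4))/(-4 + (-1 + 4)) = -359 - 478*(-3 + 3)/(-4 + 3) = -359 - 478*0/(-1) = -359 - (-478)*0 = -359 - 478*0 = -359 + 0 = -359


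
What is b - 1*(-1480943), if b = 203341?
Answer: 1684284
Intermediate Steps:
b - 1*(-1480943) = 203341 - 1*(-1480943) = 203341 + 1480943 = 1684284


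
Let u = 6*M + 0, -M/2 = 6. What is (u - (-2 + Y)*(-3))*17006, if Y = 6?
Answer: -1020360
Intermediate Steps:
M = -12 (M = -2*6 = -12)
u = -72 (u = 6*(-12) + 0 = -72 + 0 = -72)
(u - (-2 + Y)*(-3))*17006 = (-72 - (-2 + 6)*(-3))*17006 = (-72 - 4*(-3))*17006 = (-72 - 1*(-12))*17006 = (-72 + 12)*17006 = -60*17006 = -1020360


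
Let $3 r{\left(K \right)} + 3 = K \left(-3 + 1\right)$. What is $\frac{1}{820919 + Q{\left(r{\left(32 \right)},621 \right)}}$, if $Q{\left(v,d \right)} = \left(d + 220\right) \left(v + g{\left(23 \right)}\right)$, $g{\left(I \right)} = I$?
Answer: $\frac{3}{2464439} \approx 1.2173 \cdot 10^{-6}$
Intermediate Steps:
$r{\left(K \right)} = -1 - \frac{2 K}{3}$ ($r{\left(K \right)} = -1 + \frac{K \left(-3 + 1\right)}{3} = -1 + \frac{K \left(-2\right)}{3} = -1 + \frac{\left(-2\right) K}{3} = -1 - \frac{2 K}{3}$)
$Q{\left(v,d \right)} = \left(23 + v\right) \left(220 + d\right)$ ($Q{\left(v,d \right)} = \left(d + 220\right) \left(v + 23\right) = \left(220 + d\right) \left(23 + v\right) = \left(23 + v\right) \left(220 + d\right)$)
$\frac{1}{820919 + Q{\left(r{\left(32 \right)},621 \right)}} = \frac{1}{820919 + \left(5060 + 23 \cdot 621 + 220 \left(-1 - \frac{64}{3}\right) + 621 \left(-1 - \frac{64}{3}\right)\right)} = \frac{1}{820919 + \left(5060 + 14283 + 220 \left(-1 - \frac{64}{3}\right) + 621 \left(-1 - \frac{64}{3}\right)\right)} = \frac{1}{820919 + \left(5060 + 14283 + 220 \left(- \frac{67}{3}\right) + 621 \left(- \frac{67}{3}\right)\right)} = \frac{1}{820919 + \left(5060 + 14283 - \frac{14740}{3} - 13869\right)} = \frac{1}{820919 + \frac{1682}{3}} = \frac{1}{\frac{2464439}{3}} = \frac{3}{2464439}$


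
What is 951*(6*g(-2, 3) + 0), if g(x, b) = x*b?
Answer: -34236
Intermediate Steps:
g(x, b) = b*x
951*(6*g(-2, 3) + 0) = 951*(6*(3*(-2)) + 0) = 951*(6*(-6) + 0) = 951*(-36 + 0) = 951*(-36) = -34236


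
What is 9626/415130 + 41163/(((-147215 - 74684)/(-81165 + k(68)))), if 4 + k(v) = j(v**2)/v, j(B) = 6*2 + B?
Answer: 11779747945547909/782993920895 ≈ 15045.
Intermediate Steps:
j(B) = 12 + B
k(v) = -4 + (12 + v**2)/v
9626/415130 + 41163/(((-147215 - 74684)/(-81165 + k(68)))) = 9626/415130 + 41163/(((-147215 - 74684)/(-81165 + (-4 + 68 + 12/68)))) = 9626*(1/415130) + 41163/((-221899/(-81165 + (-4 + 68 + 12*(1/68))))) = 4813/207565 + 41163/((-221899/(-81165 + (-4 + 68 + 3/17)))) = 4813/207565 + 41163/((-221899/(-81165 + 1091/17))) = 4813/207565 + 41163/((-221899/(-1378714/17))) = 4813/207565 + 41163/((-221899*(-17/1378714))) = 4813/207565 + 41163/(3772283/1378714) = 4813/207565 + 41163*(1378714/3772283) = 4813/207565 + 56752004382/3772283 = 11779747945547909/782993920895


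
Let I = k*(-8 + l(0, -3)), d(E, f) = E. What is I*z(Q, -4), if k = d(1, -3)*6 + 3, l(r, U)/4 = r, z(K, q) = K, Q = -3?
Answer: 216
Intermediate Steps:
l(r, U) = 4*r
k = 9 (k = 1*6 + 3 = 6 + 3 = 9)
I = -72 (I = 9*(-8 + 4*0) = 9*(-8 + 0) = 9*(-8) = -72)
I*z(Q, -4) = -72*(-3) = 216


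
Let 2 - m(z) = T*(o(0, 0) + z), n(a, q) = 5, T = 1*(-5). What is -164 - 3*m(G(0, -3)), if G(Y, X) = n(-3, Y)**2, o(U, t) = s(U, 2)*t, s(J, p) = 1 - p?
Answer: -545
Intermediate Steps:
T = -5
o(U, t) = -t (o(U, t) = (1 - 1*2)*t = (1 - 2)*t = -t)
G(Y, X) = 25 (G(Y, X) = 5**2 = 25)
m(z) = 2 + 5*z (m(z) = 2 - (-5)*(-1*0 + z) = 2 - (-5)*(0 + z) = 2 - (-5)*z = 2 + 5*z)
-164 - 3*m(G(0, -3)) = -164 - 3*(2 + 5*25) = -164 - 3*(2 + 125) = -164 - 3*127 = -164 - 381 = -545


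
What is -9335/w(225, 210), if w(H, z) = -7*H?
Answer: 1867/315 ≈ 5.9270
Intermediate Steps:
-9335/w(225, 210) = -9335/((-7*225)) = -9335/(-1575) = -9335*(-1/1575) = 1867/315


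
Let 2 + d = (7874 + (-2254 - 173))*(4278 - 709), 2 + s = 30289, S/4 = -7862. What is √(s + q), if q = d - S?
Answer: 2*√4875519 ≈ 4416.1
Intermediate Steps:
S = -31448 (S = 4*(-7862) = -31448)
s = 30287 (s = -2 + 30289 = 30287)
d = 19440341 (d = -2 + (7874 + (-2254 - 173))*(4278 - 709) = -2 + (7874 - 2427)*3569 = -2 + 5447*3569 = -2 + 19440343 = 19440341)
q = 19471789 (q = 19440341 - 1*(-31448) = 19440341 + 31448 = 19471789)
√(s + q) = √(30287 + 19471789) = √19502076 = 2*√4875519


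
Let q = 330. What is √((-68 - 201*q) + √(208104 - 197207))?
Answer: √(-66398 + √10897) ≈ 257.48*I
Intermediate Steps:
√((-68 - 201*q) + √(208104 - 197207)) = √((-68 - 201*330) + √(208104 - 197207)) = √((-68 - 66330) + √10897) = √(-66398 + √10897)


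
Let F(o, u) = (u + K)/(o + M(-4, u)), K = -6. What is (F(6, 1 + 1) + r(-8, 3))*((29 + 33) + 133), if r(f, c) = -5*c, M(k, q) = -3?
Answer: -3185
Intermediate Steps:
F(o, u) = (-6 + u)/(-3 + o) (F(o, u) = (u - 6)/(o - 3) = (-6 + u)/(-3 + o))
(F(6, 1 + 1) + r(-8, 3))*((29 + 33) + 133) = ((-6 + (1 + 1))/(-3 + 6) - 5*3)*((29 + 33) + 133) = ((-6 + 2)/3 - 15)*(62 + 133) = ((1/3)*(-4) - 15)*195 = (-4/3 - 15)*195 = -49/3*195 = -3185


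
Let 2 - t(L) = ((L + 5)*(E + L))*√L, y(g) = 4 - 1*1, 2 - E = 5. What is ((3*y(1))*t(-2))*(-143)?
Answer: -2574 - 19305*I*√2 ≈ -2574.0 - 27301.0*I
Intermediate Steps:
E = -3 (E = 2 - 1*5 = 2 - 5 = -3)
y(g) = 3 (y(g) = 4 - 1 = 3)
t(L) = 2 - √L*(-3 + L)*(5 + L) (t(L) = 2 - (L + 5)*(-3 + L)*√L = 2 - (5 + L)*(-3 + L)*√L = 2 - (-3 + L)*(5 + L)*√L = 2 - √L*(-3 + L)*(5 + L))
((3*y(1))*t(-2))*(-143) = ((3*3)*(2 - (-2)^(5/2) - (-4)*I*√2 + 15*√(-2)))*(-143) = (9*(2 - 4*I*√2 - (-4)*I*√2 + 15*(I*√2)))*(-143) = (9*(2 - 4*I*√2 + 4*I*√2 + 15*I*√2))*(-143) = (9*(2 + 15*I*√2))*(-143) = (18 + 135*I*√2)*(-143) = -2574 - 19305*I*√2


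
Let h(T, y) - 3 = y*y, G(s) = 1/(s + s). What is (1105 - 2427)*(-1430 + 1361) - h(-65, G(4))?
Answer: 5837759/64 ≈ 91215.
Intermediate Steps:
G(s) = 1/(2*s)
h(T, y) = 3 + y² (h(T, y) = 3 + y*y = 3 + y²)
(1105 - 2427)*(-1430 + 1361) - h(-65, G(4)) = (1105 - 2427)*(-1430 + 1361) - (3 + ((½)/4)²) = -1322*(-69) - (3 + ((½)*(¼))²) = 91218 - (3 + (⅛)²) = 91218 - (3 + 1/64) = 91218 - 1*193/64 = 91218 - 193/64 = 5837759/64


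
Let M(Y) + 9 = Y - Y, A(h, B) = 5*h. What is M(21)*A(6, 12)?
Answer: -270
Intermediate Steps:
M(Y) = -9 (M(Y) = -9 + (Y - Y) = -9 + 0 = -9)
M(21)*A(6, 12) = -45*6 = -9*30 = -270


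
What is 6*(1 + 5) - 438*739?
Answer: -323646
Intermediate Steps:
6*(1 + 5) - 438*739 = 6*6 - 323682 = 36 - 323682 = -323646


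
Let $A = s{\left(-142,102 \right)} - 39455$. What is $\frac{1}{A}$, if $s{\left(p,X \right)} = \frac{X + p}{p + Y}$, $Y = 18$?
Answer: $- \frac{31}{1223095} \approx -2.5346 \cdot 10^{-5}$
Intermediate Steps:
$s{\left(p,X \right)} = \frac{X + p}{18 + p}$ ($s{\left(p,X \right)} = \frac{X + p}{p + 18} = \frac{X + p}{18 + p}$)
$A = - \frac{1223095}{31}$ ($A = \frac{102 - 142}{18 - 142} - 39455 = \frac{1}{-124} \left(-40\right) - 39455 = \left(- \frac{1}{124}\right) \left(-40\right) - 39455 = \frac{10}{31} - 39455 = - \frac{1223095}{31} \approx -39455.0$)
$\frac{1}{A} = \frac{1}{- \frac{1223095}{31}} = - \frac{31}{1223095}$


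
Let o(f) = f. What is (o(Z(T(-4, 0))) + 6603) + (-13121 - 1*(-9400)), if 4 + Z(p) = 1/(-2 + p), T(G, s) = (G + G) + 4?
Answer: 17267/6 ≈ 2877.8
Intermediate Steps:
T(G, s) = 4 + 2*G (T(G, s) = 2*G + 4 = 4 + 2*G)
Z(p) = -4 + 1/(-2 + p)
(o(Z(T(-4, 0))) + 6603) + (-13121 - 1*(-9400)) = ((9 - 4*(4 + 2*(-4)))/(-2 + (4 + 2*(-4))) + 6603) + (-13121 - 1*(-9400)) = ((9 - 4*(4 - 8))/(-2 + (4 - 8)) + 6603) + (-13121 + 9400) = ((9 - 4*(-4))/(-2 - 4) + 6603) - 3721 = ((9 + 16)/(-6) + 6603) - 3721 = (-1/6*25 + 6603) - 3721 = (-25/6 + 6603) - 3721 = 39593/6 - 3721 = 17267/6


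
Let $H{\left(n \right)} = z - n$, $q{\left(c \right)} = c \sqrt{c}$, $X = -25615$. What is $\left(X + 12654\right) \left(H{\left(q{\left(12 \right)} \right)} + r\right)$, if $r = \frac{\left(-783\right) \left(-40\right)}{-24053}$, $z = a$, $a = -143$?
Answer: $\frac{44986321939}{24053} + 311064 \sqrt{3} \approx 2.4091 \cdot 10^{6}$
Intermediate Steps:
$z = -143$
$q{\left(c \right)} = c^{\frac{3}{2}}$
$r = - \frac{31320}{24053}$ ($r = 31320 \left(- \frac{1}{24053}\right) = - \frac{31320}{24053} \approx -1.3021$)
$H{\left(n \right)} = -143 - n$
$\left(X + 12654\right) \left(H{\left(q{\left(12 \right)} \right)} + r\right) = \left(-25615 + 12654\right) \left(\left(-143 - 12^{\frac{3}{2}}\right) - \frac{31320}{24053}\right) = - 12961 \left(\left(-143 - 24 \sqrt{3}\right) - \frac{31320}{24053}\right) = - 12961 \left(- \frac{3470899}{24053} - 24 \sqrt{3}\right) = \frac{44986321939}{24053} + 311064 \sqrt{3}$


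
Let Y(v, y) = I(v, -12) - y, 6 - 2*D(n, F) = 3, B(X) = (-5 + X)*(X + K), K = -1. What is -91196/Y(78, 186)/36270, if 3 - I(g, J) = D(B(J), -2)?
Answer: 91196/6691815 ≈ 0.013628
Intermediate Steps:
B(X) = (-1 + X)*(-5 + X) (B(X) = (-5 + X)*(X - 1) = (-5 + X)*(-1 + X) = (-1 + X)*(-5 + X))
D(n, F) = 3/2 (D(n, F) = 3 - ½*3 = 3 - 3/2 = 3/2)
I(g, J) = 3/2 (I(g, J) = 3 - 1*3/2 = 3 - 3/2 = 3/2)
Y(v, y) = 3/2 - y
-91196/Y(78, 186)/36270 = -91196/(3/2 - 1*186)/36270 = -91196/(3/2 - 186)*(1/36270) = -91196/(-369/2)*(1/36270) = -91196*(-2/369)*(1/36270) = (182392/369)*(1/36270) = 91196/6691815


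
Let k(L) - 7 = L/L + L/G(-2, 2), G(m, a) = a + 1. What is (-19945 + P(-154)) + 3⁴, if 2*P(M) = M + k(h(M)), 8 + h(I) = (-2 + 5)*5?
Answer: -119615/6 ≈ -19936.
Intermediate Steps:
h(I) = 7 (h(I) = -8 + (-2 + 5)*5 = -8 + 3*5 = -8 + 15 = 7)
G(m, a) = 1 + a
k(L) = 8 + L/3 (k(L) = 7 + (L/L + L/(1 + 2)) = 7 + (1 + L/3) = 8 + L/3)
P(M) = 31/6 + M/2 (P(M) = (M + (8 + (⅓)*7))/2 = (M + (8 + 7/3))/2 = (M + 31/3)/2 = (31/3 + M)/2 = 31/6 + M/2)
(-19945 + P(-154)) + 3⁴ = (-19945 + (31/6 + (½)*(-154))) + 3⁴ = (-19945 + (31/6 - 77)) + 81 = (-19945 - 431/6) + 81 = -120101/6 + 81 = -119615/6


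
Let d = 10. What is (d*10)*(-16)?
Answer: -1600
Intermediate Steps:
(d*10)*(-16) = (10*10)*(-16) = 100*(-16) = -1600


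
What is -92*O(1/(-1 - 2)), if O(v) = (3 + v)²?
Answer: -5888/9 ≈ -654.22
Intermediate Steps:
-92*O(1/(-1 - 2)) = -92*(3 + 1/(-1 - 2))² = -92*(3 + 1/(-3))² = -92*(3 - ⅓)² = -92*(8/3)² = -92*64/9 = -5888/9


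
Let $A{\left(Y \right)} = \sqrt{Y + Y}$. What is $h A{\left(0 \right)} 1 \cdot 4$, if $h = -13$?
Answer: $0$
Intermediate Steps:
$A{\left(Y \right)} = \sqrt{2} \sqrt{Y}$ ($A{\left(Y \right)} = \sqrt{2 Y} = \sqrt{2} \sqrt{Y}$)
$h A{\left(0 \right)} 1 \cdot 4 = - 13 \sqrt{2} \sqrt{0} \cdot 1 \cdot 4 = - 13 \sqrt{2} \cdot 0 \cdot 1 \cdot 4 = - 13 \cdot 0 \cdot 1 \cdot 4 = \left(-13\right) 0 \cdot 4 = 0 \cdot 4 = 0$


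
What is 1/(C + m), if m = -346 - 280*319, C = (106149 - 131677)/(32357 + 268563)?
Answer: -37615/3372789781 ≈ -1.1152e-5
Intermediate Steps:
C = -3191/37615 (C = -25528/300920 = -25528*1/300920 = -3191/37615 ≈ -0.084833)
m = -89666 (m = -346 - 89320 = -89666)
1/(C + m) = 1/(-3191/37615 - 89666) = 1/(-3372789781/37615) = -37615/3372789781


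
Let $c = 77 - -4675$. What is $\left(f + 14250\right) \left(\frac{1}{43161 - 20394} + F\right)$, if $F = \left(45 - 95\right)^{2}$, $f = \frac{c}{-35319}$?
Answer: $\frac{3182896209106222}{89345297} \approx 3.5625 \cdot 10^{7}$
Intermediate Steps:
$c = 4752$ ($c = 77 + 4675 = 4752$)
$f = - \frac{1584}{11773}$ ($f = \frac{4752}{-35319} = 4752 \left(- \frac{1}{35319}\right) = - \frac{1584}{11773} \approx -0.13455$)
$F = 2500$ ($F = \left(-50\right)^{2} = 2500$)
$\left(f + 14250\right) \left(\frac{1}{43161 - 20394} + F\right) = \left(- \frac{1584}{11773} + 14250\right) \left(\frac{1}{43161 - 20394} + 2500\right) = \frac{167763666 \left(\frac{1}{22767} + 2500\right)}{11773} = \frac{167763666}{11773} \cdot \frac{56917501}{22767} = \frac{3182896209106222}{89345297}$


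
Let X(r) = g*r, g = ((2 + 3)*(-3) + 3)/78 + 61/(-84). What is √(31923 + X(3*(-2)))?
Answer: √1057592354/182 ≈ 178.68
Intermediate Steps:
g = -961/1092 (g = (5*(-3) + 3)*(1/78) + 61*(-1/84) = (-15 + 3)*(1/78) - 61/84 = -12*1/78 - 61/84 = -2/13 - 61/84 = -961/1092 ≈ -0.88004)
X(r) = -961*r/1092
√(31923 + X(3*(-2))) = √(31923 - 961*(-2)/364) = √(31923 - 961/1092*(-6)) = √(31923 + 961/182) = √(5810947/182) = √1057592354/182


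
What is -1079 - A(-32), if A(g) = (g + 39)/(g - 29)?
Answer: -65812/61 ≈ -1078.9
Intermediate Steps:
A(g) = (39 + g)/(-29 + g)
-1079 - A(-32) = -1079 - (39 - 32)/(-29 - 32) = -1079 - 7/(-61) = -1079 - (-1)*7/61 = -1079 - 1*(-7/61) = -1079 + 7/61 = -65812/61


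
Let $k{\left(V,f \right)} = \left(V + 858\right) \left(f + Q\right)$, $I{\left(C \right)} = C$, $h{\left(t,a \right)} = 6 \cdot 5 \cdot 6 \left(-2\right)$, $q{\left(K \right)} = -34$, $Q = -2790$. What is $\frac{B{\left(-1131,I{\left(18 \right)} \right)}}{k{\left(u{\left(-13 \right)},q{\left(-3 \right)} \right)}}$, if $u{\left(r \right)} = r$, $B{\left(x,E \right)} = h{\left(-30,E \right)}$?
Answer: $\frac{9}{59657} \approx 0.00015086$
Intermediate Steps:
$h{\left(t,a \right)} = -360$ ($h{\left(t,a \right)} = 30 \left(-12\right) = -360$)
$B{\left(x,E \right)} = -360$
$k{\left(V,f \right)} = \left(-2790 + f\right) \left(858 + V\right)$ ($k{\left(V,f \right)} = \left(V + 858\right) \left(f - 2790\right) = \left(858 + V\right) \left(-2790 + f\right) = \left(-2790 + f\right) \left(858 + V\right)$)
$\frac{B{\left(-1131,I{\left(18 \right)} \right)}}{k{\left(u{\left(-13 \right)},q{\left(-3 \right)} \right)}} = - \frac{360}{-2393820 - -36270 + 858 \left(-34\right) - -442} = - \frac{360}{-2393820 + 36270 - 29172 + 442} = - \frac{360}{-2386280} = \left(-360\right) \left(- \frac{1}{2386280}\right) = \frac{9}{59657}$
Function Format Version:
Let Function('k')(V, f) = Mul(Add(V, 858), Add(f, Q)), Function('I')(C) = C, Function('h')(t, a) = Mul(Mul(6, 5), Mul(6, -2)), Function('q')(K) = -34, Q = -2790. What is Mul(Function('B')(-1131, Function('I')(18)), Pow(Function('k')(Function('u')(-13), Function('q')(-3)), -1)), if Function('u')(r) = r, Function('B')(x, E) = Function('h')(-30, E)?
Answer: Rational(9, 59657) ≈ 0.00015086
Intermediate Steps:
Function('h')(t, a) = -360 (Function('h')(t, a) = Mul(30, -12) = -360)
Function('B')(x, E) = -360
Function('k')(V, f) = Mul(Add(-2790, f), Add(858, V)) (Function('k')(V, f) = Mul(Add(V, 858), Add(f, -2790)) = Mul(Add(858, V), Add(-2790, f)) = Mul(Add(-2790, f), Add(858, V)))
Mul(Function('B')(-1131, Function('I')(18)), Pow(Function('k')(Function('u')(-13), Function('q')(-3)), -1)) = Mul(-360, Pow(Add(-2393820, Mul(-2790, -13), Mul(858, -34), Mul(-13, -34)), -1)) = Mul(-360, Pow(Add(-2393820, 36270, -29172, 442), -1)) = Mul(-360, Pow(-2386280, -1)) = Mul(-360, Rational(-1, 2386280)) = Rational(9, 59657)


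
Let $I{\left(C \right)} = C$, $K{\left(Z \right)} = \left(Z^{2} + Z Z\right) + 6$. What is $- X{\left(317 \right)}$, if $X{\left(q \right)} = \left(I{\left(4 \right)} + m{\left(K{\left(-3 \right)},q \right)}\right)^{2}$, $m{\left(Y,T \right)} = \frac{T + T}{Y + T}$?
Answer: $- \frac{3992004}{116281} \approx -34.331$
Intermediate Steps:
$K{\left(Z \right)} = 6 + 2 Z^{2}$ ($K{\left(Z \right)} = \left(Z^{2} + Z^{2}\right) + 6 = 2 Z^{2} + 6 = 6 + 2 Z^{2}$)
$m{\left(Y,T \right)} = \frac{2 T}{T + Y}$
$X{\left(q \right)} = \left(4 + \frac{2 q}{24 + q}\right)^{2}$ ($X{\left(q \right)} = \left(4 + \frac{2 q}{q + \left(6 + 2 \left(-3\right)^{2}\right)}\right)^{2} = \left(4 + \frac{2 q}{q + \left(6 + 2 \cdot 9\right)}\right)^{2} = \left(4 + \frac{2 q}{q + \left(6 + 18\right)}\right)^{2} = \left(4 + \frac{2 q}{q + 24}\right)^{2} = \left(4 + \frac{2 q}{24 + q}\right)^{2}$)
$- X{\left(317 \right)} = - \frac{36 \left(16 + 317\right)^{2}}{\left(24 + 317\right)^{2}} = - \frac{36 \cdot 333^{2}}{116281} = - \frac{36 \cdot 110889}{116281} = \left(-1\right) \frac{3992004}{116281} = - \frac{3992004}{116281}$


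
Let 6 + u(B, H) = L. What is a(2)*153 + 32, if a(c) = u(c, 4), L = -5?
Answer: -1651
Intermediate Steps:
u(B, H) = -11 (u(B, H) = -6 - 5 = -11)
a(c) = -11
a(2)*153 + 32 = -11*153 + 32 = -1683 + 32 = -1651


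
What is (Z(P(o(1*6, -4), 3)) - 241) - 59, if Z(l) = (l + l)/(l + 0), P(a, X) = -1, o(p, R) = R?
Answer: -298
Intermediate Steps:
Z(l) = 2 (Z(l) = (2*l)/l = 2)
(Z(P(o(1*6, -4), 3)) - 241) - 59 = (2 - 241) - 59 = -239 - 59 = -298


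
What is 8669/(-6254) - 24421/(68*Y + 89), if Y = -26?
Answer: 138173683/10500466 ≈ 13.159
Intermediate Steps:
8669/(-6254) - 24421/(68*Y + 89) = 8669/(-6254) - 24421/(68*(-26) + 89) = 8669*(-1/6254) - 24421/(-1768 + 89) = -8669/6254 - 24421/(-1679) = -8669/6254 - 24421*(-1/1679) = -8669/6254 + 24421/1679 = 138173683/10500466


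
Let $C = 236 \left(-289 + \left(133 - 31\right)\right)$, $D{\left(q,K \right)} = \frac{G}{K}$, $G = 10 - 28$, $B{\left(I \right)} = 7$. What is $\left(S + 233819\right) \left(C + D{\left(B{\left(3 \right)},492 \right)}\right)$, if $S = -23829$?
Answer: $- \frac{379958740865}{41} \approx -9.2673 \cdot 10^{9}$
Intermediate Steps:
$G = -18$ ($G = 10 - 28 = -18$)
$D{\left(q,K \right)} = - \frac{18}{K}$
$C = -44132$ ($C = 236 \left(-289 + \left(133 - 31\right)\right) = 236 \left(-289 + 102\right) = 236 \left(-187\right) = -44132$)
$\left(S + 233819\right) \left(C + D{\left(B{\left(3 \right)},492 \right)}\right) = \left(-23829 + 233819\right) \left(-44132 - \frac{18}{492}\right) = 209990 \left(-44132 - \frac{3}{82}\right) = 209990 \left(- \frac{3618827}{82}\right) = - \frac{379958740865}{41}$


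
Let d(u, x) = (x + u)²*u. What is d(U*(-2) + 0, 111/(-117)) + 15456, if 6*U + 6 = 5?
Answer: 7836256/507 ≈ 15456.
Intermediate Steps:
U = -⅙ (U = -1 + (⅙)*5 = -1 + ⅚ = -⅙ ≈ -0.16667)
d(u, x) = u*(u + x)² (d(u, x) = (u + x)²*u = u*(u + x)²)
d(U*(-2) + 0, 111/(-117)) + 15456 = (-⅙*(-2) + 0)*((-⅙*(-2) + 0) + 111/(-117))² + 15456 = (⅓ + 0)*((⅓ + 0) + 111*(-1/117))² + 15456 = (⅓ - 37/39)²/3 + 15456 = (-8/13)²/3 + 15456 = (⅓)*(64/169) + 15456 = 64/507 + 15456 = 7836256/507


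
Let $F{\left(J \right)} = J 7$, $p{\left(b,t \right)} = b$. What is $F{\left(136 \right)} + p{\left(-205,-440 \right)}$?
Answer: $747$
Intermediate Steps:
$F{\left(J \right)} = 7 J$
$F{\left(136 \right)} + p{\left(-205,-440 \right)} = 7 \cdot 136 - 205 = 952 - 205 = 747$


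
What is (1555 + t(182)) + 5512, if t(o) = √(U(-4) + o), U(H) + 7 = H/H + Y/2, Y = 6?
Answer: 7067 + √179 ≈ 7080.4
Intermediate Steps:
U(H) = -3 (U(H) = -7 + (H/H + 6/2) = -7 + (1 + 6*(½)) = -7 + (1 + 3) = -7 + 4 = -3)
t(o) = √(-3 + o)
(1555 + t(182)) + 5512 = (1555 + √(-3 + 182)) + 5512 = (1555 + √179) + 5512 = 7067 + √179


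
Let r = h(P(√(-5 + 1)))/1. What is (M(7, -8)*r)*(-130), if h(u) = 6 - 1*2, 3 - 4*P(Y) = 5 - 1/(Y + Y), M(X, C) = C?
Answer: 4160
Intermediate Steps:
P(Y) = -½ + 1/(8*Y) (P(Y) = ¾ - (5 - 1/(Y + Y))/4 = ¾ - (5 - 1/(2*Y))/4 = ¾ + (-5/4 + 1/(8*Y)) = -½ + 1/(8*Y))
h(u) = 4 (h(u) = 6 - 2 = 4)
r = 4 (r = 4/1 = 4*1 = 4)
(M(7, -8)*r)*(-130) = -8*4*(-130) = -32*(-130) = 4160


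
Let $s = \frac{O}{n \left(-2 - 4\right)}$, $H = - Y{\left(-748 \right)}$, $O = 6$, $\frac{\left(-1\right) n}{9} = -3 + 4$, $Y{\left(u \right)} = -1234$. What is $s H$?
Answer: $\frac{1234}{9} \approx 137.11$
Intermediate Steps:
$n = -9$ ($n = - 9 \left(-3 + 4\right) = \left(-9\right) 1 = -9$)
$H = 1234$ ($H = \left(-1\right) \left(-1234\right) = 1234$)
$s = \frac{1}{9}$ ($s = \frac{6}{\left(-9\right) \left(-2 - 4\right)} = \frac{6}{\left(-9\right) \left(-6\right)} = \frac{6}{54} = 6 \cdot \frac{1}{54} = \frac{1}{9} \approx 0.11111$)
$s H = \frac{1}{9} \cdot 1234 = \frac{1234}{9}$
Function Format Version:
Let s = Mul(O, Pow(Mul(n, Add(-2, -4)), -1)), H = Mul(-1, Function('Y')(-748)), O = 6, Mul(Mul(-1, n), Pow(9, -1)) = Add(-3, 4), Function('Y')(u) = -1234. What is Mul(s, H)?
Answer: Rational(1234, 9) ≈ 137.11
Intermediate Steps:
n = -9 (n = Mul(-9, Add(-3, 4)) = Mul(-9, 1) = -9)
H = 1234 (H = Mul(-1, -1234) = 1234)
s = Rational(1, 9) (s = Mul(6, Pow(Mul(-9, Add(-2, -4)), -1)) = Mul(6, Pow(Mul(-9, -6), -1)) = Mul(6, Pow(54, -1)) = Mul(6, Rational(1, 54)) = Rational(1, 9) ≈ 0.11111)
Mul(s, H) = Mul(Rational(1, 9), 1234) = Rational(1234, 9)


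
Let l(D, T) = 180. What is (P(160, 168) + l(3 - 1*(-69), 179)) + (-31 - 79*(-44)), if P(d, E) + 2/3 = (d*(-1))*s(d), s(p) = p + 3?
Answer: -67367/3 ≈ -22456.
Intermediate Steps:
s(p) = 3 + p
P(d, E) = -2/3 - d*(3 + d) (P(d, E) = -2/3 + (d*(-1))*(3 + d) = -2/3 + (-d)*(3 + d) = -2/3 - d*(3 + d))
(P(160, 168) + l(3 - 1*(-69), 179)) + (-31 - 79*(-44)) = ((-2/3 - 1*160*(3 + 160)) + 180) + (-31 - 79*(-44)) = ((-2/3 - 1*160*163) + 180) + (-31 + 3476) = ((-2/3 - 26080) + 180) + 3445 = (-78242/3 + 180) + 3445 = -77702/3 + 3445 = -67367/3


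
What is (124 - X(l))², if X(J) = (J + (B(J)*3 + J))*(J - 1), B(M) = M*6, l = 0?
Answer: 15376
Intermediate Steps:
B(M) = 6*M
X(J) = 20*J*(-1 + J) (X(J) = (J + ((6*J)*3 + J))*(J - 1) = (J + (18*J + J))*(-1 + J) = (J + 19*J)*(-1 + J) = (20*J)*(-1 + J) = 20*J*(-1 + J))
(124 - X(l))² = (124 - 20*0*(-1 + 0))² = (124 - 20*0*(-1))² = (124 - 1*0)² = (124 + 0)² = 124² = 15376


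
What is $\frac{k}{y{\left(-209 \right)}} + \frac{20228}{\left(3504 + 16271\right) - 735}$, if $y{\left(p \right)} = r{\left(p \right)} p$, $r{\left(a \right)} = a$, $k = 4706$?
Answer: $\frac{243295377}{207921560} \approx 1.1701$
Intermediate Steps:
$y{\left(p \right)} = p^{2}$ ($y{\left(p \right)} = p p = p^{2}$)
$\frac{k}{y{\left(-209 \right)}} + \frac{20228}{\left(3504 + 16271\right) - 735} = \frac{4706}{\left(-209\right)^{2}} + \frac{20228}{\left(3504 + 16271\right) - 735} = \frac{4706}{43681} + \frac{20228}{19775 - 735} = 4706 \cdot \frac{1}{43681} + \frac{20228}{19040} = \frac{4706}{43681} + 20228 \cdot \frac{1}{19040} = \frac{4706}{43681} + \frac{5057}{4760} = \frac{243295377}{207921560}$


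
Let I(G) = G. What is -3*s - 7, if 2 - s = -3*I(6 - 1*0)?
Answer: -67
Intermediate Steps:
s = 20 (s = 2 - (-3)*(6 - 1*0) = 2 - (-3)*(6 + 0) = 2 - (-3)*6 = 2 - 1*(-18) = 2 + 18 = 20)
-3*s - 7 = -3*20 - 7 = -60 - 7 = -67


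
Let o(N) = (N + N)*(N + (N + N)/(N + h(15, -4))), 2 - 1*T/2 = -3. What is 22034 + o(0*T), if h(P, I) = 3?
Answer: 22034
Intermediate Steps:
T = 10 (T = 4 - 2*(-3) = 4 + 6 = 10)
o(N) = 2*N*(N + 2*N/(3 + N)) (o(N) = (N + N)*(N + (N + N)/(N + 3)) = (2*N)*(N + (2*N)/(3 + N)) = (2*N)*(N + 2*N/(3 + N)) = 2*N*(N + 2*N/(3 + N)))
22034 + o(0*T) = 22034 + 2*(0*10)²*(5 + 0*10)/(3 + 0*10) = 22034 + 2*0²*(5 + 0)/(3 + 0) = 22034 + 2*0*5/3 = 22034 + 2*0*(⅓)*5 = 22034 + 0 = 22034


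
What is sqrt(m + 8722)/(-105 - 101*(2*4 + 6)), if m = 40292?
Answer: -3*sqrt(5446)/1519 ≈ -0.14575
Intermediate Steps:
sqrt(m + 8722)/(-105 - 101*(2*4 + 6)) = sqrt(40292 + 8722)/(-105 - 101*(2*4 + 6)) = sqrt(49014)/(-105 - 101*(8 + 6)) = (3*sqrt(5446))/(-105 - 101*14) = (3*sqrt(5446))/(-105 - 1414) = (3*sqrt(5446))/(-1519) = (3*sqrt(5446))*(-1/1519) = -3*sqrt(5446)/1519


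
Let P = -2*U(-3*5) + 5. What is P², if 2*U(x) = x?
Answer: 400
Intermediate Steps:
U(x) = x/2
P = 20 (P = -(-3)*5 + 5 = -(-15) + 5 = -2*(-15/2) + 5 = 15 + 5 = 20)
P² = 20² = 400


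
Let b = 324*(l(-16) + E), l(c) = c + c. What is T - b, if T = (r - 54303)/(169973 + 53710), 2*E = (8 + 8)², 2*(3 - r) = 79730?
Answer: -6957530197/223683 ≈ -31104.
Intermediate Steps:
l(c) = 2*c
r = -39862 (r = 3 - ½*79730 = 3 - 39865 = -39862)
E = 128 (E = (8 + 8)²/2 = (½)*16² = (½)*256 = 128)
b = 31104 (b = 324*(2*(-16) + 128) = 324*(-32 + 128) = 324*96 = 31104)
T = -94165/223683 (T = (-39862 - 54303)/(169973 + 53710) = -94165/223683 ≈ -0.42098)
T - b = -94165/223683 - 1*31104 = -94165/223683 - 31104 = -6957530197/223683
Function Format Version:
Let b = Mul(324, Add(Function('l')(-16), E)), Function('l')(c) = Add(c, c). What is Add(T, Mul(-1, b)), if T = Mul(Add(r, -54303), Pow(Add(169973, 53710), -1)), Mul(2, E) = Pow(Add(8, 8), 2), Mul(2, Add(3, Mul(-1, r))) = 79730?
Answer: Rational(-6957530197, 223683) ≈ -31104.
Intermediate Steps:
Function('l')(c) = Mul(2, c)
r = -39862 (r = Add(3, Mul(Rational(-1, 2), 79730)) = Add(3, -39865) = -39862)
E = 128 (E = Mul(Rational(1, 2), Pow(Add(8, 8), 2)) = Mul(Rational(1, 2), Pow(16, 2)) = Mul(Rational(1, 2), 256) = 128)
b = 31104 (b = Mul(324, Add(Mul(2, -16), 128)) = Mul(324, Add(-32, 128)) = Mul(324, 96) = 31104)
T = Rational(-94165, 223683) (T = Mul(Add(-39862, -54303), Pow(Add(169973, 53710), -1)) = Mul(-94165, Pow(223683, -1)) = Mul(-94165, Rational(1, 223683)) = Rational(-94165, 223683) ≈ -0.42098)
Add(T, Mul(-1, b)) = Add(Rational(-94165, 223683), Mul(-1, 31104)) = Add(Rational(-94165, 223683), -31104) = Rational(-6957530197, 223683)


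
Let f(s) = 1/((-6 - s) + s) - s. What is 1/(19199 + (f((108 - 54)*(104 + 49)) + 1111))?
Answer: 6/72287 ≈ 8.3002e-5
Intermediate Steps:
f(s) = -⅙ - s (f(s) = 1/(-6) - s = -⅙ - s)
1/(19199 + (f((108 - 54)*(104 + 49)) + 1111)) = 1/(19199 + ((-⅙ - (108 - 54)*(104 + 49)) + 1111)) = 1/(19199 + ((-⅙ - 54*153) + 1111)) = 1/(19199 + ((-⅙ - 1*8262) + 1111)) = 1/(19199 + ((-⅙ - 8262) + 1111)) = 1/(19199 + (-49573/6 + 1111)) = 1/(19199 - 42907/6) = 1/(72287/6) = 6/72287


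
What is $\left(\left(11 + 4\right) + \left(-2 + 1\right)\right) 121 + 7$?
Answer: $1701$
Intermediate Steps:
$\left(\left(11 + 4\right) + \left(-2 + 1\right)\right) 121 + 7 = \left(15 - 1\right) 121 + 7 = 14 \cdot 121 + 7 = 1694 + 7 = 1701$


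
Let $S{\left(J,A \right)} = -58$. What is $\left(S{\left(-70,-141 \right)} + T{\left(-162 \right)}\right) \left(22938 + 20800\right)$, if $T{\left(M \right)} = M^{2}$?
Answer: $1145323268$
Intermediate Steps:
$\left(S{\left(-70,-141 \right)} + T{\left(-162 \right)}\right) \left(22938 + 20800\right) = \left(-58 + \left(-162\right)^{2}\right) \left(22938 + 20800\right) = \left(-58 + 26244\right) 43738 = 26186 \cdot 43738 = 1145323268$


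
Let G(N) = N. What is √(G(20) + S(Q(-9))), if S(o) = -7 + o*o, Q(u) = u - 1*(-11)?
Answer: √17 ≈ 4.1231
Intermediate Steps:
Q(u) = 11 + u (Q(u) = u + 11 = 11 + u)
S(o) = -7 + o²
√(G(20) + S(Q(-9))) = √(20 + (-7 + (11 - 9)²)) = √(20 + (-7 + 2²)) = √(20 + (-7 + 4)) = √(20 - 3) = √17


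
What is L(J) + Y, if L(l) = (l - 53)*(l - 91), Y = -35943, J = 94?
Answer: -35820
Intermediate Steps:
L(l) = (-91 + l)*(-53 + l) (L(l) = (-53 + l)*(-91 + l) = (-91 + l)*(-53 + l))
L(J) + Y = (4823 + 94**2 - 144*94) - 35943 = (4823 + 8836 - 13536) - 35943 = 123 - 35943 = -35820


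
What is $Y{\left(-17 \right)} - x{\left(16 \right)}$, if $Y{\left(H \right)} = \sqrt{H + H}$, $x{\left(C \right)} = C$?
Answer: $-16 + i \sqrt{34} \approx -16.0 + 5.831 i$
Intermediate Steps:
$Y{\left(H \right)} = \sqrt{2} \sqrt{H}$ ($Y{\left(H \right)} = \sqrt{2 H} = \sqrt{2} \sqrt{H}$)
$Y{\left(-17 \right)} - x{\left(16 \right)} = \sqrt{2} \sqrt{-17} - 16 = \sqrt{2} i \sqrt{17} - 16 = i \sqrt{34} - 16 = -16 + i \sqrt{34}$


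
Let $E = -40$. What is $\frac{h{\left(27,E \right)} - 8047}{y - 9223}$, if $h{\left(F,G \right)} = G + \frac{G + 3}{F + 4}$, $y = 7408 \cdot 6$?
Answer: $- \frac{250734}{1091975} \approx -0.22962$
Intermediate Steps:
$y = 44448$
$h{\left(F,G \right)} = G + \frac{3 + G}{4 + F}$
$\frac{h{\left(27,E \right)} - 8047}{y - 9223} = \frac{\frac{3 + 5 \left(-40\right) + 27 \left(-40\right)}{4 + 27} - 8047}{44448 - 9223} = \frac{\frac{3 - 200 - 1080}{31} - 8047}{35225} = \left(\frac{1}{31} \left(-1277\right) - 8047\right) \frac{1}{35225} = \left(- \frac{1277}{31} - 8047\right) \frac{1}{35225} = \left(- \frac{250734}{31}\right) \frac{1}{35225} = - \frac{250734}{1091975}$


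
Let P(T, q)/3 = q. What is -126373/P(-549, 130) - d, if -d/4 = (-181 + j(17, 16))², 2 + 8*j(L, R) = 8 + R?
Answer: 7606093/60 ≈ 1.2677e+5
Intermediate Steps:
j(L, R) = ¾ + R/8 (j(L, R) = -¼ + (8 + R)/8 = -¼ + (1 + R/8) = ¾ + R/8)
P(T, q) = 3*q
d = -508369/4 (d = -4*(-181 + (¾ + (⅛)*16))² = -4*(-181 + (¾ + 2))² = -4*(-181 + 11/4)² = -4*(-713/4)² = -4*508369/16 = -508369/4 ≈ -1.2709e+5)
-126373/P(-549, 130) - d = -126373/(3*130) - 1*(-508369/4) = -126373/390 + 508369/4 = -126373*1/390 + 508369/4 = -9721/30 + 508369/4 = 7606093/60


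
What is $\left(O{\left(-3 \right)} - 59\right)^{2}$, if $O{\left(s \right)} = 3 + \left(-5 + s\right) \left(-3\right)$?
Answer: $1024$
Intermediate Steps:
$O{\left(s \right)} = 18 - 3 s$ ($O{\left(s \right)} = 3 - \left(-15 + 3 s\right) = 18 - 3 s$)
$\left(O{\left(-3 \right)} - 59\right)^{2} = \left(\left(18 - -9\right) - 59\right)^{2} = \left(\left(18 + 9\right) - 59\right)^{2} = \left(27 - 59\right)^{2} = \left(-32\right)^{2} = 1024$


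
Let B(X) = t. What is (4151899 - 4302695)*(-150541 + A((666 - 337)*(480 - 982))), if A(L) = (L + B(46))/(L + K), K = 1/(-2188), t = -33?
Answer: 8203301368328713612/361365705 ≈ 2.2701e+10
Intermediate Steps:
B(X) = -33
K = -1/2188 ≈ -0.00045704
A(L) = (-33 + L)/(-1/2188 + L) (A(L) = (L - 33)/(L - 1/2188) = (-33 + L)/(-1/2188 + L))
(4151899 - 4302695)*(-150541 + A((666 - 337)*(480 - 982))) = (4151899 - 4302695)*(-150541 + 2188*(-33 + (666 - 337)*(480 - 982))/(-1 + 2188*((666 - 337)*(480 - 982)))) = -150796*(-150541 + 2188*(-33 + 329*(-502))/(-1 + 2188*(329*(-502)))) = -150796*(-150541 + 2188*(-33 - 165158)/(-1 + 2188*(-165158))) = -150796*(-150541 + 2188*(-165191)/(-1 - 361365704)) = -150796*(-150541 + 2188*(-165191)/(-361365705)) = -150796*(-150541 + 2188*(-1/361365705)*(-165191)) = -150796*(-150541 + 361437908/361365705) = -150796*(-54399993158497/361365705) = 8203301368328713612/361365705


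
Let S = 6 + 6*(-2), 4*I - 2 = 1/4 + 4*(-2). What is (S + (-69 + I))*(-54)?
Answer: 33021/8 ≈ 4127.6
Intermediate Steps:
I = -23/16 (I = ½ + (1/4 + 4*(-2))/4 = ½ + (¼ - 8)/4 = ½ + (¼)*(-31/4) = ½ - 31/16 = -23/16 ≈ -1.4375)
S = -6 (S = 6 - 12 = -6)
(S + (-69 + I))*(-54) = (-6 + (-69 - 23/16))*(-54) = (-6 - 1127/16)*(-54) = -1223/16*(-54) = 33021/8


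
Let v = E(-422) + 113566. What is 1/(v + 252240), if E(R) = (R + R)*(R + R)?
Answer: 1/1078142 ≈ 9.2752e-7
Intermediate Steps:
E(R) = 4*R² (E(R) = (2*R)*(2*R) = 4*R²)
v = 825902 (v = 4*(-422)² + 113566 = 4*178084 + 113566 = 712336 + 113566 = 825902)
1/(v + 252240) = 1/(825902 + 252240) = 1/1078142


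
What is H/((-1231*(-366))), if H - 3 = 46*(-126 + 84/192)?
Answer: -46183/3604368 ≈ -0.012813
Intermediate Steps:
H = -46183/8 (H = 3 + 46*(-126 + 84/192) = 3 + 46*(-126 + 84*(1/192)) = 3 + 46*(-126 + 7/16) = 3 + 46*(-2009/16) = 3 - 46207/8 = -46183/8 ≈ -5772.9)
H/((-1231*(-366))) = -46183/(8*((-1231*(-366)))) = -46183/8/450546 = -46183/8*1/450546 = -46183/3604368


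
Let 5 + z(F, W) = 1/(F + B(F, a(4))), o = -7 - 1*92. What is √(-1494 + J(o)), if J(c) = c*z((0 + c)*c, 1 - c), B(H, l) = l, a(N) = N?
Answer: 3*I*√10671428630/9805 ≈ 31.607*I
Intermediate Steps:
o = -99 (o = -7 - 92 = -99)
z(F, W) = -5 + 1/(4 + F) (z(F, W) = -5 + 1/(F + 4) = -5 + 1/(4 + F))
J(c) = c*(-19 - 5*c²)/(4 + c²) (J(c) = c*((-19 - 5*(0 + c)*c)/(4 + (0 + c)*c)) = c*((-19 - 5*c*c)/(4 + c*c)) = c*((-19 - 5*c²)/(4 + c²)) = c*(-19 - 5*c²)/(4 + c²))
√(-1494 + J(o)) = √(-1494 - 1*(-99)*(19 + 5*(-99)²)/(4 + (-99)²)) = √(-1494 - 1*(-99)*(19 + 5*9801)/(4 + 9801)) = √(-1494 - 1*(-99)*(19 + 49005)/9805) = √(-1494 - 1*(-99)*1/9805*49024) = √(-1494 + 4853376/9805) = √(-9795294/9805) = 3*I*√10671428630/9805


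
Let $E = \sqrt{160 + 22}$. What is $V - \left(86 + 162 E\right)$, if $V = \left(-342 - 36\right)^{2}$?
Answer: $142798 - 162 \sqrt{182} \approx 1.4061 \cdot 10^{5}$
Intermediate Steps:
$E = \sqrt{182} \approx 13.491$
$V = 142884$ ($V = \left(-378\right)^{2} = 142884$)
$V - \left(86 + 162 E\right) = 142884 - \left(86 + 162 \sqrt{182}\right) = 142798 - 162 \sqrt{182}$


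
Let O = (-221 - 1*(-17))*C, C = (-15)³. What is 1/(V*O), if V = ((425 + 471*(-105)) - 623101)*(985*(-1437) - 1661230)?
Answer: 1/1423768871686612500 ≈ 7.0236e-19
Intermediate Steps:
C = -3375
V = 2067928644425 (V = ((425 - 49455) - 623101)*(-1415445 - 1661230) = (-49030 - 623101)*(-3076675) = -672131*(-3076675) = 2067928644425)
O = 688500 (O = (-221 - 1*(-17))*(-3375) = (-221 + 17)*(-3375) = -204*(-3375) = 688500)
1/(V*O) = 1/(2067928644425*688500) = (1/2067928644425)*(1/688500) = 1/1423768871686612500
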